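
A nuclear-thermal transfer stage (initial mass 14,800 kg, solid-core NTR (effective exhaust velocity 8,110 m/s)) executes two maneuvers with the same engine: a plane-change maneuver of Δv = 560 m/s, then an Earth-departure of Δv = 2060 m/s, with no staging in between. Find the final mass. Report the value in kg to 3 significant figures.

final mass ≈ 10700 kg

After the first burn: m = 14800 × exp(−560/8110.0) = 14800 × 0.93328 = 13,812.5 kg.
After the second burn: m = 13,812.5 × exp(−2060/8110.0) = 13,812.5 × 0.77569 = 10,714.2 kg.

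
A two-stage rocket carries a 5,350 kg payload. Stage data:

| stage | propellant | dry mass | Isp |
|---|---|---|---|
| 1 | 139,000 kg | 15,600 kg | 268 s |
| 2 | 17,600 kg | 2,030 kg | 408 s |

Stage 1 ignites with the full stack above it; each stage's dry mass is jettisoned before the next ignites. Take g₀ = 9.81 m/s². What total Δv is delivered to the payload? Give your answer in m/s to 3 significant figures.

Ignition mass of stage 1 = 139,000+15,600 + 17,600+2,030 + 5,350 = 179,580 kg.
Stage 1: m₀ = 179,580 kg, m_f = 179,580 − 139,000 = 40,580 kg; Δv = 268×9.81×ln(4.425) = 2629.1×1.4873 ≈ 3910 m/s.
Stage 2: m₀ = 24,980 kg, m_f = 24,980 − 17,600 = 7,380 kg; Δv = 408×9.81×ln(3.385) = 4002.5×1.2193 ≈ 4880 m/s.
Total Δv = 3910 + 4880 = 8790 m/s.

Δv ≈ 8790 m/s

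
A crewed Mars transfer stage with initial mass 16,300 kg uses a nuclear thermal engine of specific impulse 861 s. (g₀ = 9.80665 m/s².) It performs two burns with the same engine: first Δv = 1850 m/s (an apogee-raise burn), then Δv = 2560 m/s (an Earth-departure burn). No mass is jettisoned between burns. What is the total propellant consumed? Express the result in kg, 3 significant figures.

total propellant consumed ≈ 6630 kg

v_e = Isp · g₀ = 861 × 9.80665 = 8443.5 m/s.
After the first burn: m = 16300 × exp(−1850/8443.5) = 16300 × 0.80324 = 13,092.8 kg.
After the second burn: m = 13,092.8 × exp(−2560/8443.5) = 13,092.8 × 0.73846 = 9,668.51 kg.
Total propellant = m₀ − m_final = 16300 − 9,668.51 = 6,631.49 kg.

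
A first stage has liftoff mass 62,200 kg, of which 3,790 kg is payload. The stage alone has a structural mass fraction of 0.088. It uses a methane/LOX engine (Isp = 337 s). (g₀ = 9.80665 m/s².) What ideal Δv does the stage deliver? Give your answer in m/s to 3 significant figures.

Δv ≈ 6410 m/s

Stage wet mass = m₀ − payload = 62,200 − 3,790 = 58,410 kg.
Stage dry mass = ε × stage wet mass = 0.088 × 58,410 = 5,140.08 kg.
Burnout mass m_f = stage dry + payload = 5,140.08 + 3,790 = 8,930.08 kg.
v_e = Isp · g₀ = 337 × 9.80665 = 3304.8 m/s.
Using Δv = v_e ln(m₀/m_f): Δv = v_e · ln(62,200/8,930.08) = 3304.8 × ln(6.965) = 3304.8 × 1.9409 ≈ 6414 m/s.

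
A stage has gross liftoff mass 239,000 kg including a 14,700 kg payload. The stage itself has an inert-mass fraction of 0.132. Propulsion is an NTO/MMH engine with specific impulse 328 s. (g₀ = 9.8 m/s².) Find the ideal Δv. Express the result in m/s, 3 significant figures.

Stage wet mass = m₀ − payload = 239,000 − 14,700 = 224,300 kg.
Stage dry mass = ε × stage wet mass = 0.132 × 224,300 = 29,607.6 kg.
Burnout mass m_f = stage dry + payload = 29,607.6 + 14,700 = 44,307.6 kg.
v_e = Isp · g₀ = 328 × 9.8 = 3214.4 m/s.
Rocket equation: Δv = v_e · ln(239,000/44,307.6) = 3214.4 × ln(5.394) = 3214.4 × 1.6853 ≈ 5417 m/s.

Δv ≈ 5420 m/s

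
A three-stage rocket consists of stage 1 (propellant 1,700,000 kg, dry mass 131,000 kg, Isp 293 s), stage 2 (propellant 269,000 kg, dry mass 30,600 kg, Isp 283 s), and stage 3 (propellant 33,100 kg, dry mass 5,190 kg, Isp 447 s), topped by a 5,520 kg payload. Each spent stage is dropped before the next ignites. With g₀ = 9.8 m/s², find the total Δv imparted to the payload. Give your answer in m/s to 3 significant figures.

Ignition mass of stage 1 = 1,700,000+131,000 + 269,000+30,600 + 33,100+5,190 + 5,520 = 2,174,410 kg.
Stage 1: m₀ = 2,174,410 kg, m_f = 2,174,410 − 1,700,000 = 474,410 kg; Δv = 293×9.8×ln(4.583) = 2871.4×1.5224 ≈ 4372 m/s.
Stage 2: m₀ = 343,410 kg, m_f = 343,410 − 269,000 = 74,410 kg; Δv = 283×9.8×ln(4.615) = 2773.4×1.5293 ≈ 4241 m/s.
Stage 3: m₀ = 43,810 kg, m_f = 43,810 − 33,100 = 10,710 kg; Δv = 447×9.8×ln(4.091) = 4380.6×1.4087 ≈ 6171 m/s.
Total Δv = 4372 + 4241 + 6171 = 14784 m/s.

Δv ≈ 14800 m/s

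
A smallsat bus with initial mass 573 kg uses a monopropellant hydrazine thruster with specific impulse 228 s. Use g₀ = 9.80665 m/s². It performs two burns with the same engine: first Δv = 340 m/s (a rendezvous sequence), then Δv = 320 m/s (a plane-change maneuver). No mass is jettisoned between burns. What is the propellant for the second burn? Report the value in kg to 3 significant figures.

propellant for the second burn ≈ 65.6 kg

v_e = Isp · g₀ = 228 × 9.80665 = 2235.9 m/s.
After the first burn: m = 573 × exp(−340/2235.9) = 573 × 0.85893 = 492.167 kg.
After the second burn: m = 492.167 × exp(−320/2235.9) = 492.167 × 0.86665 = 426.537 kg.
Second-burn propellant = 492.167 − 426.537 = 65.63 kg.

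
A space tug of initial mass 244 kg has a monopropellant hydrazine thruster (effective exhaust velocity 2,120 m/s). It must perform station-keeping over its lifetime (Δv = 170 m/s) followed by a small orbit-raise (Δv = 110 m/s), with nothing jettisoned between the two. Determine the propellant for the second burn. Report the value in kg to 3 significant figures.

propellant for the second burn ≈ 11.4 kg

After the first burn: m = 244 × exp(−170/2120.0) = 244 × 0.92294 = 225.197 kg.
After the second burn: m = 225.197 × exp(−110/2120.0) = 225.197 × 0.94944 = 213.811 kg.
Second-burn propellant = 225.197 − 213.811 = 11.386 kg.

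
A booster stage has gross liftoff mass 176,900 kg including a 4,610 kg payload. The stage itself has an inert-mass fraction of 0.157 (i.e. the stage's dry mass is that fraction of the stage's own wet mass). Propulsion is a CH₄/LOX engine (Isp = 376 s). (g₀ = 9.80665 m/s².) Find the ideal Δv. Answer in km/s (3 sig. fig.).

Δv ≈ 6.34 km/s

Stage wet mass = m₀ − payload = 176,900 − 4,610 = 172,290 kg.
Stage dry mass = ε × stage wet mass = 0.157 × 172,290 = 27,049.5 kg.
Burnout mass m_f = stage dry + payload = 27,049.5 + 4,610 = 31,659.5 kg.
v_e = Isp · g₀ = 376 × 9.80665 = 3687.3 m/s.
Using Δv = v_e ln(m₀/m_f): Δv = v_e · ln(176,900/31,659.5) = 3687.3 × ln(5.588) = 3687.3 × 1.7205 ≈ 6344 m/s.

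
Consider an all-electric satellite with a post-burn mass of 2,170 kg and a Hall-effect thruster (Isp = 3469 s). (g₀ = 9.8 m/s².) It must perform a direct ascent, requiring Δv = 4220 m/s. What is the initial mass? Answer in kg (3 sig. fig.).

initial mass ≈ 2460 kg

v_e = Isp · g₀ = 3469 × 9.8 = 33996.2 m/s.
Using Δv = v_e ln(m₀/m_f): m₀/m_f = exp(Δv / v_e) = exp(4220 / 33996.2) = exp(0.1241) = 1.1322.
m₀ = m_f × 1.1322 = 2,170 × 1.1322 = 2,456.87 kg.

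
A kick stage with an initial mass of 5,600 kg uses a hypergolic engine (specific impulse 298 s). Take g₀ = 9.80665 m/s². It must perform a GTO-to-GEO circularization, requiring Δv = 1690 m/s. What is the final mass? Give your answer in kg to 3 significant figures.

final mass ≈ 3140 kg

v_e = Isp · g₀ = 298 × 9.80665 = 2922.4 m/s.
From the ideal rocket equation, m₀/m_f = exp(Δv / v_e) = exp(1690 / 2922.4) = exp(0.5783) = 1.7830.
m_f = m₀ / 1.7830 = 5,600 / 1.7830 = 3,140.77 kg.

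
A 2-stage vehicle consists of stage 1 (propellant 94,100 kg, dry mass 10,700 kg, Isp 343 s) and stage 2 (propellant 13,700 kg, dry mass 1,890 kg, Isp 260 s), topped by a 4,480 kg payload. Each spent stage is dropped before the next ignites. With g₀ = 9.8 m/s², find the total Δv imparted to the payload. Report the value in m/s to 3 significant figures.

Δv ≈ 7630 m/s

Ignition mass of stage 1 = 94,100+10,700 + 13,700+1,890 + 4,480 = 124,870 kg.
Stage 1: m₀ = 124,870 kg, m_f = 124,870 − 94,100 = 30,770 kg; Δv = 343×9.8×ln(4.058) = 3361.4×1.4007 ≈ 4708 m/s.
Stage 2: m₀ = 20,070 kg, m_f = 20,070 − 13,700 = 6,370 kg; Δv = 260×9.8×ln(3.151) = 2548.0×1.1476 ≈ 2924 m/s.
Total Δv = 4708 + 2924 = 7632 m/s.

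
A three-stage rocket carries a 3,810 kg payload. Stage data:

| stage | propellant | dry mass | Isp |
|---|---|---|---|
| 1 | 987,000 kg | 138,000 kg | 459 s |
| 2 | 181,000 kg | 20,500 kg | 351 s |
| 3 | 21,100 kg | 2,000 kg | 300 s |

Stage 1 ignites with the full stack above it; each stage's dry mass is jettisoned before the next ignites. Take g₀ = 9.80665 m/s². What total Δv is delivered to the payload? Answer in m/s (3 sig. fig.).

Δv ≈ 15800 m/s

Ignition mass of stage 1 = 987,000+138,000 + 181,000+20,500 + 21,100+2,000 + 3,810 = 1,353,410 kg.
Stage 1: m₀ = 1,353,410 kg, m_f = 1,353,410 − 987,000 = 366,410 kg; Δv = 459×9.80665×ln(3.694) = 4501.3×1.3066 ≈ 5881 m/s.
Stage 2: m₀ = 228,410 kg, m_f = 228,410 − 181,000 = 47,410 kg; Δv = 351×9.80665×ln(4.818) = 3442.1×1.5723 ≈ 5412 m/s.
Stage 3: m₀ = 26,910 kg, m_f = 26,910 − 21,100 = 5,810 kg; Δv = 300×9.80665×ln(4.632) = 2942.0×1.5329 ≈ 4510 m/s.
Total Δv = 5881 + 5412 + 4510 = 15803 m/s.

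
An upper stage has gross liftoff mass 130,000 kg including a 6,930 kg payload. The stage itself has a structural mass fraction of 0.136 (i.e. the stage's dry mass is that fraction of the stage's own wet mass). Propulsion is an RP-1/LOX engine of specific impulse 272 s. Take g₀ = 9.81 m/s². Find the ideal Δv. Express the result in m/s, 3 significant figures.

Stage wet mass = m₀ − payload = 130,000 − 6,930 = 123,070 kg.
Stage dry mass = ε × stage wet mass = 0.136 × 123,070 = 16,737.5 kg.
Burnout mass m_f = stage dry + payload = 16,737.5 + 6,930 = 23,667.5 kg.
v_e = Isp · g₀ = 272 × 9.81 = 2668.3 m/s.
Using Δv = v_e ln(m₀/m_f): Δv = v_e · ln(130,000/23,667.5) = 2668.3 × ln(5.493) = 2668.3 × 1.7034 ≈ 4545 m/s.

Δv ≈ 4550 m/s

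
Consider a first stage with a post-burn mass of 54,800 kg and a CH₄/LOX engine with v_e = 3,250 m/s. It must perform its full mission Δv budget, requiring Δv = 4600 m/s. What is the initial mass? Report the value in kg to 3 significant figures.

Using Δv = v_e ln(m₀/m_f): m₀/m_f = exp(Δv / v_e) = exp(4600 / 3250.0) = exp(1.4154) = 4.1181.
m₀ = m_f × 4.1181 = 54,800 × 4.1181 = 225,672 kg.

initial mass ≈ 226000 kg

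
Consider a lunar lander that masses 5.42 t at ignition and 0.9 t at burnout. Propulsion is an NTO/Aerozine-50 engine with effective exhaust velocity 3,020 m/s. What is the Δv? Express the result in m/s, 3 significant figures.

Δv ≈ 5420 m/s

Δv = v_e · ln(m₀/m_f) = 3020.0 × ln(6.022) = 3020.0 × 1.7955 ≈ 5422.3 m/s.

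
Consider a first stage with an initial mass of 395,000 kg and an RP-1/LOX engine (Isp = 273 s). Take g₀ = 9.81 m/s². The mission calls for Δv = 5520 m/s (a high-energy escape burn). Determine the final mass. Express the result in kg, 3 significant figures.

v_e = Isp · g₀ = 273 × 9.81 = 2678.1 m/s.
Rocket equation: m₀/m_f = exp(Δv / v_e) = exp(5520 / 2678.1) = exp(2.0611) = 7.8549.
m_f = m₀ / 7.8549 = 395,000 / 7.8549 = 50,287.1 kg.

final mass ≈ 50300 kg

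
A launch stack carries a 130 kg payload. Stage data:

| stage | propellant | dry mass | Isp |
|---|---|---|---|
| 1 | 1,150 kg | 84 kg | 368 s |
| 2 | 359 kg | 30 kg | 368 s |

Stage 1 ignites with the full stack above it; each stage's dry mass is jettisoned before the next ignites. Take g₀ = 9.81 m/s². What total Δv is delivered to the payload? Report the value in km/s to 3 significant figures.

Ignition mass of stage 1 = 1,150+84 + 359+30 + 130 = 1,753 kg.
Stage 1: m₀ = 1,753 kg, m_f = 1,753 − 1,150 = 603 kg; Δv = 368×9.81×ln(2.907) = 3610.1×1.0672 ≈ 3853 m/s.
Stage 2: m₀ = 519 kg, m_f = 519 − 359 = 160 kg; Δv = 368×9.81×ln(3.244) = 3610.1×1.1767 ≈ 4248 m/s.
Total Δv = 3853 + 4248 = 8101 m/s.

Δv ≈ 8.10 km/s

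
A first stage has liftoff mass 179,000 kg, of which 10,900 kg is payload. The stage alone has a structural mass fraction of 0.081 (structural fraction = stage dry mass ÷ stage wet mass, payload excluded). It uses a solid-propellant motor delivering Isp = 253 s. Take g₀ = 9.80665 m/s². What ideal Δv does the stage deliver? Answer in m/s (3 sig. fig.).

Δv ≈ 4930 m/s

Stage wet mass = m₀ − payload = 179,000 − 10,900 = 168,100 kg.
Stage dry mass = ε × stage wet mass = 0.081 × 168,100 = 13,616.1 kg.
Burnout mass m_f = stage dry + payload = 13,616.1 + 10,900 = 24,516.1 kg.
v_e = Isp · g₀ = 253 × 9.80665 = 2481.1 m/s.
Using Δv = v_e ln(m₀/m_f): Δv = v_e · ln(179,000/24,516.1) = 2481.1 × ln(7.301) = 2481.1 × 1.9881 ≈ 4933 m/s.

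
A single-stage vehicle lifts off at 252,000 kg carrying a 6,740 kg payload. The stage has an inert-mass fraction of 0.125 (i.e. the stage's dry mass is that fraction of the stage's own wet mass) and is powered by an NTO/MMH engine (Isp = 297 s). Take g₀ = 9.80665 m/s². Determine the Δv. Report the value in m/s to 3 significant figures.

Stage wet mass = m₀ − payload = 252,000 − 6,740 = 245,260 kg.
Stage dry mass = ε × stage wet mass = 0.125 × 245,260 = 30,657.5 kg.
Burnout mass m_f = stage dry + payload = 30,657.5 + 6,740 = 37,397.5 kg.
v_e = Isp · g₀ = 297 × 9.80665 = 2912.6 m/s.
By the Tsiolkovsky rocket equation, Δv = v_e · ln(252,000/37,397.5) = 2912.6 × ln(6.738) = 2912.6 × 1.9078 ≈ 5557 m/s.

Δv ≈ 5560 m/s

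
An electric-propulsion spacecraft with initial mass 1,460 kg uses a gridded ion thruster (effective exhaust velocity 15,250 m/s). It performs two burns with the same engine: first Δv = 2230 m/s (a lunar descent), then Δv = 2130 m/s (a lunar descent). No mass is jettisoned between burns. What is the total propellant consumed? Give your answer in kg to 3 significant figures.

After the first burn: m = 1460 × exp(−2230/15250.0) = 1460 × 0.86396 = 1,261.38 kg.
After the second burn: m = 1,261.38 × exp(−2130/15250.0) = 1,261.38 × 0.86964 = 1,096.95 kg.
Total propellant = m₀ − m_final = 1460 − 1,096.95 = 363.05 kg.

total propellant consumed ≈ 363 kg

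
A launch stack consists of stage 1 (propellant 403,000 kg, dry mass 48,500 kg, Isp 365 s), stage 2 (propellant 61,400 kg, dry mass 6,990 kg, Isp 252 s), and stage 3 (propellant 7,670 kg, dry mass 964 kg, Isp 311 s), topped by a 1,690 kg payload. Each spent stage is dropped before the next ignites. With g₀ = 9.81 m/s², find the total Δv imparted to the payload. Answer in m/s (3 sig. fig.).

Δv ≈ 13000 m/s

Ignition mass of stage 1 = 403,000+48,500 + 61,400+6,990 + 7,670+964 + 1,690 = 530,214 kg.
Stage 1: m₀ = 530,214 kg, m_f = 530,214 − 403,000 = 127,214 kg; Δv = 365×9.81×ln(4.168) = 3580.7×1.4274 ≈ 5111 m/s.
Stage 2: m₀ = 78,714 kg, m_f = 78,714 − 61,400 = 17,314 kg; Δv = 252×9.81×ln(4.546) = 2472.1×1.5143 ≈ 3744 m/s.
Stage 3: m₀ = 10,324 kg, m_f = 10,324 − 7,670 = 2,654 kg; Δv = 311×9.81×ln(3.89) = 3050.9×1.3584 ≈ 4144 m/s.
Total Δv = 5111 + 3744 + 4144 = 12999 m/s.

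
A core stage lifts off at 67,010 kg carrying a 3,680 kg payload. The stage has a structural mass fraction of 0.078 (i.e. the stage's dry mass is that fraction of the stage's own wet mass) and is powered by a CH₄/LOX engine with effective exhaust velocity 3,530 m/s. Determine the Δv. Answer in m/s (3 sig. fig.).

Δv ≈ 7240 m/s

Stage wet mass = m₀ − payload = 67,010 − 3,680 = 63,330 kg.
Stage dry mass = ε × stage wet mass = 0.078 × 63,330 = 4,939.74 kg.
Burnout mass m_f = stage dry + payload = 4,939.74 + 3,680 = 8,619.74 kg.
Δv = v_e · ln(67,010/8,619.74) = 3530.0 × ln(7.774) = 3530.0 × 2.0508 ≈ 7239 m/s.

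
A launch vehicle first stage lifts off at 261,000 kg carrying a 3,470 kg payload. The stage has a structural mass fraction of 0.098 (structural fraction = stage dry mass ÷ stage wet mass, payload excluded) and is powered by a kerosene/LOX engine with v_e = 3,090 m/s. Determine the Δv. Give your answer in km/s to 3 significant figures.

Δv ≈ 6.82 km/s

Stage wet mass = m₀ − payload = 261,000 − 3,470 = 257,530 kg.
Stage dry mass = ε × stage wet mass = 0.098 × 257,530 = 25,237.9 kg.
Burnout mass m_f = stage dry + payload = 25,237.9 + 3,470 = 28,707.9 kg.
From the ideal rocket equation, Δv = v_e · ln(261,000/28,707.9) = 3090.0 × ln(9.092) = 3090.0 × 2.2073 ≈ 6821 m/s.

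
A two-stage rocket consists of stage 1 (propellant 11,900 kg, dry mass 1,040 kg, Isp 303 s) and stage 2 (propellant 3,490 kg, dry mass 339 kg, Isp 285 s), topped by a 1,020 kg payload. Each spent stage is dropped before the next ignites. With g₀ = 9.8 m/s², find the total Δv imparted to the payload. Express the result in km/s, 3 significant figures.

Δv ≈ 6.84 km/s

Ignition mass of stage 1 = 11,900+1,040 + 3,490+339 + 1,020 = 17,789 kg.
Stage 1: m₀ = 17,789 kg, m_f = 17,789 − 11,900 = 5,889 kg; Δv = 303×9.8×ln(3.021) = 2969.4×1.1055 ≈ 3283 m/s.
Stage 2: m₀ = 4,849 kg, m_f = 4,849 − 3,490 = 1,359 kg; Δv = 285×9.8×ln(3.568) = 2793.0×1.2720 ≈ 3553 m/s.
Total Δv = 3283 + 3553 = 6836 m/s.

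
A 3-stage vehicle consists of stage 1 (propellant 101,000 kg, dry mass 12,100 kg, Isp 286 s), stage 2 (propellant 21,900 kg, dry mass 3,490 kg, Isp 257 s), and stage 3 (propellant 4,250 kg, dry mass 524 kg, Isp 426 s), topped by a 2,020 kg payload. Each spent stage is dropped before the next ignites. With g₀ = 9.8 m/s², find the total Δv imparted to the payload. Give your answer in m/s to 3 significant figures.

Ignition mass of stage 1 = 101,000+12,100 + 21,900+3,490 + 4,250+524 + 2,020 = 145,284 kg.
Stage 1: m₀ = 145,284 kg, m_f = 145,284 − 101,000 = 44,284 kg; Δv = 286×9.8×ln(3.281) = 2802.8×1.1881 ≈ 3330 m/s.
Stage 2: m₀ = 32,184 kg, m_f = 32,184 − 21,900 = 10,284 kg; Δv = 257×9.8×ln(3.13) = 2518.6×1.1409 ≈ 2873 m/s.
Stage 3: m₀ = 6,794 kg, m_f = 6,794 − 4,250 = 2,544 kg; Δv = 426×9.8×ln(2.671) = 4174.8×0.9823 ≈ 4101 m/s.
Total Δv = 3330 + 2873 + 4101 = 10304 m/s.

Δv ≈ 10300 m/s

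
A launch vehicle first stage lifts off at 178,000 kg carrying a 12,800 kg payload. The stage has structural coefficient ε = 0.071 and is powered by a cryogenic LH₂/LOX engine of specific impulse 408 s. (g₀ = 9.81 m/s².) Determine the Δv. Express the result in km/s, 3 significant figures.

Δv ≈ 7.93 km/s

Stage wet mass = m₀ − payload = 178,000 − 12,800 = 165,200 kg.
Stage dry mass = ε × stage wet mass = 0.071 × 165,200 = 11,729.2 kg.
Burnout mass m_f = stage dry + payload = 11,729.2 + 12,800 = 24,529.2 kg.
v_e = Isp · g₀ = 408 × 9.81 = 4002.5 m/s.
By the Tsiolkovsky rocket equation, Δv = v_e · ln(178,000/24,529.2) = 4002.5 × ln(7.257) = 4002.5 × 1.9819 ≈ 7933 m/s.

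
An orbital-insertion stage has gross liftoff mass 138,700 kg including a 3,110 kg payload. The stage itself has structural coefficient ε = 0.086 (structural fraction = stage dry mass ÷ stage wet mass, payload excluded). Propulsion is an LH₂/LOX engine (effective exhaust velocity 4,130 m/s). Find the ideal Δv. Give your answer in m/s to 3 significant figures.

Δv ≈ 9250 m/s

Stage wet mass = m₀ − payload = 138,700 − 3,110 = 135,590 kg.
Stage dry mass = ε × stage wet mass = 0.086 × 135,590 = 11,660.7 kg.
Burnout mass m_f = stage dry + payload = 11,660.7 + 3,110 = 14,770.7 kg.
Δv = v_e · ln(138,700/14,770.7) = 4130.0 × ln(9.39) = 4130.0 × 2.2397 ≈ 9250 m/s.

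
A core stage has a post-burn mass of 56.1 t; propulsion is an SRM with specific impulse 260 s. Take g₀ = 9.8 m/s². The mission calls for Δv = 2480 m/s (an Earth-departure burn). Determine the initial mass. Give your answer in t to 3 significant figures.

initial mass ≈ 148 t

v_e = Isp · g₀ = 260 × 9.8 = 2548.0 m/s.
Rocket equation: m₀/m_f = exp(Δv / v_e) = exp(2480 / 2548.0) = exp(0.9733) = 2.6467.
m₀ = m_f × 2.6467 = 56.1 × 2.6467 = 148.48 t.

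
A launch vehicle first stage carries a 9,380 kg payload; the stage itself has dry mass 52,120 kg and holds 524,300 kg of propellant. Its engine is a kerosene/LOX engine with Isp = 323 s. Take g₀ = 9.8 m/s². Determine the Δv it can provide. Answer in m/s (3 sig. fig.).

Δv ≈ 7130 m/s

v_e = Isp · g₀ = 323 × 9.8 = 3165.4 m/s.
m₀ = payload + dry + propellant = 9,380 + 52,120 + 524,300 = 585,800 kg.
m_f = payload + dry = 9,380 + 52,120 = 61,500 kg.
From the ideal rocket equation, Δv = v_e · ln(m₀/m_f) = 3165.4 × ln(9.525) = 3165.4 × 2.2539 ≈ 7134.6 m/s.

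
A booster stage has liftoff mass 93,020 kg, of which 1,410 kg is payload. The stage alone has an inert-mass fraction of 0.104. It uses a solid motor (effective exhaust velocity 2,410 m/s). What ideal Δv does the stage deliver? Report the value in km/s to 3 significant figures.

Stage wet mass = m₀ − payload = 93,020 − 1,410 = 91,610 kg.
Stage dry mass = ε × stage wet mass = 0.104 × 91,610 = 9,527.44 kg.
Burnout mass m_f = stage dry + payload = 9,527.44 + 1,410 = 10,937.44 kg.
Δv = v_e · ln(93,020/10,937.44) = 2410.0 × ln(8.505) = 2410.0 × 2.1406 ≈ 5159 m/s.

Δv ≈ 5.16 km/s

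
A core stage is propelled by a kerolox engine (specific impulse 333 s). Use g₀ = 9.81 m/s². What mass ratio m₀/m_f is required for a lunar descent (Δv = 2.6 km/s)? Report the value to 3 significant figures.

v_e = Isp · g₀ = 333 × 9.81 = 3266.7 m/s.
m₀/m_f = exp(Δv / v_e) = exp(2600 / 3266.7) = exp(0.7959) = 2.2164.

mass ratio ≈ 2.22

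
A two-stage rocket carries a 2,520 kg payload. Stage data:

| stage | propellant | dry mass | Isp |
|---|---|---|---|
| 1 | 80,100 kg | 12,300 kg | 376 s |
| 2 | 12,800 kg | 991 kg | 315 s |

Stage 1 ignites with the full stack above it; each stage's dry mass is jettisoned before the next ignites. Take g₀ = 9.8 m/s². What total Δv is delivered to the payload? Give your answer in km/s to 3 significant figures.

Ignition mass of stage 1 = 80,100+12,300 + 12,800+991 + 2,520 = 108,711 kg.
Stage 1: m₀ = 108,711 kg, m_f = 108,711 − 80,100 = 28,611 kg; Δv = 376×9.8×ln(3.8) = 3684.8×1.3349 ≈ 4919 m/s.
Stage 2: m₀ = 16,311 kg, m_f = 16,311 − 12,800 = 3,511 kg; Δv = 315×9.8×ln(4.646) = 3087.0×1.5359 ≈ 4741 m/s.
Total Δv = 4919 + 4741 = 9660 m/s.

Δv ≈ 9.66 km/s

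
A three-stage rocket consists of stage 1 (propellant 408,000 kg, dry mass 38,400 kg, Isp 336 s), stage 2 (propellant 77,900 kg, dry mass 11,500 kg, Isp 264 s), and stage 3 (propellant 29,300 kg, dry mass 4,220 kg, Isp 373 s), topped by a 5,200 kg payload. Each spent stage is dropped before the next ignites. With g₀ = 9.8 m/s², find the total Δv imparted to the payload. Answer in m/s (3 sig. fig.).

Ignition mass of stage 1 = 408,000+38,400 + 77,900+11,500 + 29,300+4,220 + 5,200 = 574,520 kg.
Stage 1: m₀ = 574,520 kg, m_f = 574,520 − 408,000 = 166,520 kg; Δv = 336×9.8×ln(3.45) = 3292.8×1.2384 ≈ 4078 m/s.
Stage 2: m₀ = 128,120 kg, m_f = 128,120 − 77,900 = 50,220 kg; Δv = 264×9.8×ln(2.551) = 2587.2×0.9366 ≈ 2423 m/s.
Stage 3: m₀ = 38,720 kg, m_f = 38,720 − 29,300 = 9,420 kg; Δv = 373×9.8×ln(4.11) = 3655.4×1.4135 ≈ 5167 m/s.
Total Δv = 4078 + 2423 + 5167 = 11668 m/s.

Δv ≈ 11700 m/s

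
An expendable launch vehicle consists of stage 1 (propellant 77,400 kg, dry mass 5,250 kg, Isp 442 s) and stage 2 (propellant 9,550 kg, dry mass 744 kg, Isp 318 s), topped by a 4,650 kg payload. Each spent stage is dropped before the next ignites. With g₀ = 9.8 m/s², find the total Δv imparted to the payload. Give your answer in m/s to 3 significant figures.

Ignition mass of stage 1 = 77,400+5,250 + 9,550+744 + 4,650 = 97,594 kg.
Stage 1: m₀ = 97,594 kg, m_f = 97,594 − 77,400 = 20,194 kg; Δv = 442×9.8×ln(4.833) = 4331.6×1.5754 ≈ 6824 m/s.
Stage 2: m₀ = 14,944 kg, m_f = 14,944 − 9,550 = 5,394 kg; Δv = 318×9.8×ln(2.77) = 3116.4×1.0190 ≈ 3176 m/s.
Total Δv = 6824 + 3176 = 10000 m/s.

Δv ≈ 10000 m/s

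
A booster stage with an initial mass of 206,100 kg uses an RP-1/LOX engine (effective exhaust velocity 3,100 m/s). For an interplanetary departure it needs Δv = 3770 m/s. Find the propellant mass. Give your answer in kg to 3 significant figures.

propellant mass ≈ 145000 kg

By the Tsiolkovsky rocket equation, m₀/m_f = exp(Δv / v_e) = exp(3770 / 3100.0) = exp(1.2161) = 3.3741.
m_f = 206,100 / 3.3741 = 61,083 kg, so propellant = m₀ − m_f = 206,100 − 61,083 = 145,017 kg.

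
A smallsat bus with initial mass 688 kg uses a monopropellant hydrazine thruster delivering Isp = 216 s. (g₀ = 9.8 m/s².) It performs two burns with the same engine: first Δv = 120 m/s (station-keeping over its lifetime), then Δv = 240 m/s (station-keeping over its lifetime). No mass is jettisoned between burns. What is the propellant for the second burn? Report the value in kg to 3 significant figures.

v_e = Isp · g₀ = 216 × 9.8 = 2116.8 m/s.
After the first burn: m = 688 × exp(−120/2116.8) = 688 × 0.94489 = 650.084 kg.
After the second burn: m = 650.084 × exp(−240/2116.8) = 650.084 × 0.89281 = 580.401 kg.
Second-burn propellant = 650.084 − 580.401 = 69.683 kg.

propellant for the second burn ≈ 69.7 kg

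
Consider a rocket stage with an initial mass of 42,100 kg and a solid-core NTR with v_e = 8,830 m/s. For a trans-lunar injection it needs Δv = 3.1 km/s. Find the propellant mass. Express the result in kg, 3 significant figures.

Using Δv = v_e ln(m₀/m_f): m₀/m_f = exp(Δv / v_e) = exp(3100 / 8830.0) = exp(0.3511) = 1.4206.
m_f = 42,100 / 1.4206 = 29,635.4 kg, so propellant = m₀ − m_f = 42,100 − 29,635.4 = 12,464.6 kg.

propellant mass ≈ 12500 kg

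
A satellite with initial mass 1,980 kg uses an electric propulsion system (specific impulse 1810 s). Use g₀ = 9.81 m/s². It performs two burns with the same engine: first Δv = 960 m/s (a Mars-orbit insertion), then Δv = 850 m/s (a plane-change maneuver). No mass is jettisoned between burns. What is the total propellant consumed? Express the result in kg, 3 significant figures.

v_e = Isp · g₀ = 1810 × 9.81 = 17756.1 m/s.
After the first burn: m = 1980 × exp(−960/17756.1) = 1980 × 0.94737 = 1,875.79 kg.
After the second burn: m = 1,875.79 × exp(−850/17756.1) = 1,875.79 × 0.95326 = 1,788.12 kg.
Total propellant = m₀ − m_final = 1980 − 1,788.12 = 191.88 kg.

total propellant consumed ≈ 192 kg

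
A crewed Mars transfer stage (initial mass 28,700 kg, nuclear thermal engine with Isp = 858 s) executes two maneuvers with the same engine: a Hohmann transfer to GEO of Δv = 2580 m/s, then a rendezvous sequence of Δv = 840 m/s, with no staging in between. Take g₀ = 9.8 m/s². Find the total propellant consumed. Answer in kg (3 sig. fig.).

total propellant consumed ≈ 9590 kg

v_e = Isp · g₀ = 858 × 9.8 = 8408.4 m/s.
After the first burn: m = 28700 × exp(−2580/8408.4) = 28700 × 0.73577 = 21,116.6 kg.
After the second burn: m = 21,116.6 × exp(−840/8408.4) = 21,116.6 × 0.90493 = 19,109 kg.
Total propellant = m₀ − m_final = 28700 − 19,109 = 9,591 kg.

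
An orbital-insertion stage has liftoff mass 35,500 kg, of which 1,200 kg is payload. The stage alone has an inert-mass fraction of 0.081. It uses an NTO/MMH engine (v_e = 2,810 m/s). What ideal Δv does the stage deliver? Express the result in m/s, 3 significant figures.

Stage wet mass = m₀ − payload = 35,500 − 1,200 = 34,300 kg.
Stage dry mass = ε × stage wet mass = 0.081 × 34,300 = 2,778.3 kg.
Burnout mass m_f = stage dry + payload = 2,778.3 + 1,200 = 3,978.3 kg.
Δv = v_e · ln(35,500/3,978.3) = 2810.0 × ln(8.923) = 2810.0 × 2.1887 ≈ 6150 m/s.

Δv ≈ 6150 m/s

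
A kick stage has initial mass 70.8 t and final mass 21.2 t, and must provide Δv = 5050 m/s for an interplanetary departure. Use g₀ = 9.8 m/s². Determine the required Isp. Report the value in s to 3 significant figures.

ln(m₀/m_f) = ln(70800/21200) = ln(3.34) = 1.2059.
Rocket equation: v_e = Δv / ln(m₀/m_f) = 5050 / 1.2059 = 4187.9 m/s.
Isp = v_e / g₀ = 4187.9 / 9.8 = 427.3 s.

Isp ≈ 427 s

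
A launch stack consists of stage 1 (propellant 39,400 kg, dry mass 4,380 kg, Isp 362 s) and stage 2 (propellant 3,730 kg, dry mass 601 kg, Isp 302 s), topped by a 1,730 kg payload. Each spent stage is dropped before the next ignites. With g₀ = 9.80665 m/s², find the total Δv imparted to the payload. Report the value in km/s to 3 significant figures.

Δv ≈ 8.38 km/s

Ignition mass of stage 1 = 39,400+4,380 + 3,730+601 + 1,730 = 49,841 kg.
Stage 1: m₀ = 49,841 kg, m_f = 49,841 − 39,400 = 10,441 kg; Δv = 362×9.80665×ln(4.774) = 3550.0×1.5631 ≈ 5549 m/s.
Stage 2: m₀ = 6,061 kg, m_f = 6,061 − 3,730 = 2,331 kg; Δv = 302×9.80665×ln(2.6) = 2961.6×0.9556 ≈ 2830 m/s.
Total Δv = 5549 + 2830 = 8379 m/s.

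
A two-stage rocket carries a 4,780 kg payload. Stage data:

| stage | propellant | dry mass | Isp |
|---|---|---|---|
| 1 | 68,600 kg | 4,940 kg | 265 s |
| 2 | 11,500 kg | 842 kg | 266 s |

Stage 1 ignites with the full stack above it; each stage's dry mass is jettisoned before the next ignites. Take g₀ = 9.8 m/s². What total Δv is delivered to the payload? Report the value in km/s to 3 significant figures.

Ignition mass of stage 1 = 68,600+4,940 + 11,500+842 + 4,780 = 90,662 kg.
Stage 1: m₀ = 90,662 kg, m_f = 90,662 − 68,600 = 22,062 kg; Δv = 265×9.8×ln(4.109) = 2597.0×1.4133 ≈ 3670 m/s.
Stage 2: m₀ = 17,122 kg, m_f = 17,122 − 11,500 = 5,622 kg; Δv = 266×9.8×ln(3.046) = 2606.8×1.1137 ≈ 2903 m/s.
Total Δv = 3670 + 2903 = 6573 m/s.

Δv ≈ 6.57 km/s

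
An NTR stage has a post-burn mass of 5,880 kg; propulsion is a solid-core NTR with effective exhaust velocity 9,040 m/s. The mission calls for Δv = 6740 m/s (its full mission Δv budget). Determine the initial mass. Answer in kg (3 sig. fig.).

Rocket equation: m₀/m_f = exp(Δv / v_e) = exp(6740 / 9040.0) = exp(0.7456) = 2.1077.
m₀ = m_f × 2.1077 = 5,880 × 2.1077 = 12,393.3 kg.

initial mass ≈ 12400 kg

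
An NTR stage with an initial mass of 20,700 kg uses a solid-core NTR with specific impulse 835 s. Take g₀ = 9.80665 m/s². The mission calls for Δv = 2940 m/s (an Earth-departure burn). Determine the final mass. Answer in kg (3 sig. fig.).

v_e = Isp · g₀ = 835 × 9.80665 = 8188.6 m/s.
m₀/m_f = exp(Δv / v_e) = exp(2940 / 8188.6) = exp(0.3590) = 1.4320.
m_f = m₀ / 1.4320 = 20,700 / 1.4320 = 14,455.3 kg.

final mass ≈ 14500 kg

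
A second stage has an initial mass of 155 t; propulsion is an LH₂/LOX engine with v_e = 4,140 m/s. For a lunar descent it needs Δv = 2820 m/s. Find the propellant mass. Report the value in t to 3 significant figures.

propellant mass ≈ 76.6 t

By the Tsiolkovsky rocket equation, m₀/m_f = exp(Δv / v_e) = exp(2820 / 4140.0) = exp(0.6812) = 1.9762.
m_f = 155 / 1.9762 = 78.4334 t, so propellant = m₀ − m_f = 155 − 78.4334 = 76.5666 t.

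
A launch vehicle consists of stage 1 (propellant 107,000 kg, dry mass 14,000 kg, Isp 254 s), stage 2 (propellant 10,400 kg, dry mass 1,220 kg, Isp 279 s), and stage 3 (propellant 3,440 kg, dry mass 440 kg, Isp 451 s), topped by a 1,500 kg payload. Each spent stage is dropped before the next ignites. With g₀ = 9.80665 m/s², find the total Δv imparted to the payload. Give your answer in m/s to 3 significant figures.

Δv ≈ 10800 m/s

Ignition mass of stage 1 = 107,000+14,000 + 10,400+1,220 + 3,440+440 + 1,500 = 138,000 kg.
Stage 1: m₀ = 138,000 kg, m_f = 138,000 − 107,000 = 31,000 kg; Δv = 254×9.80665×ln(4.452) = 2490.9×1.4933 ≈ 3720 m/s.
Stage 2: m₀ = 17,000 kg, m_f = 17,000 − 10,400 = 6,600 kg; Δv = 279×9.80665×ln(2.576) = 2736.1×0.9461 ≈ 2589 m/s.
Stage 3: m₀ = 5,380 kg, m_f = 5,380 − 3,440 = 1,940 kg; Δv = 451×9.80665×ln(2.773) = 4422.8×1.0200 ≈ 4511 m/s.
Total Δv = 3720 + 2589 + 4511 = 10820 m/s.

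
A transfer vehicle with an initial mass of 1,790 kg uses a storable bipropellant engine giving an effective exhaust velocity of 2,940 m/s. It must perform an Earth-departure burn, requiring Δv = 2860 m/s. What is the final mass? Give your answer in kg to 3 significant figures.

final mass ≈ 677 kg

m₀/m_f = exp(Δv / v_e) = exp(2860 / 2940.0) = exp(0.9728) = 2.6453.
m_f = m₀ / 2.6453 = 1,790 / 2.6453 = 676.672 kg.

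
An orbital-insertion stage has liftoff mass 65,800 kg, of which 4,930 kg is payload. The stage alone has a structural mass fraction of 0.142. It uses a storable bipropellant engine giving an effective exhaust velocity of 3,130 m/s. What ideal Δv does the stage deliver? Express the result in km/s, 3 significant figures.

Δv ≈ 4.94 km/s

Stage wet mass = m₀ − payload = 65,800 − 4,930 = 60,870 kg.
Stage dry mass = ε × stage wet mass = 0.142 × 60,870 = 8,643.54 kg.
Burnout mass m_f = stage dry + payload = 8,643.54 + 4,930 = 13,573.54 kg.
Δv = v_e · ln(65,800/13,573.54) = 3130.0 × ln(4.848) = 3130.0 × 1.5785 ≈ 4941 m/s.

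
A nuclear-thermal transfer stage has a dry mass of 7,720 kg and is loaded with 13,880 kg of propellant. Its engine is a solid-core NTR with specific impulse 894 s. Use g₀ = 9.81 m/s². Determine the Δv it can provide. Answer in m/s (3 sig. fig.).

Δv ≈ 9020 m/s

v_e = Isp · g₀ = 894 × 9.81 = 8770.1 m/s.
m₀ = m_dry + m_prop = 7,720 + 13,880 = 21,600 kg.
From the ideal rocket equation, Δv = v_e · ln(m₀/m_f) = 8770.1 × ln(2.798) = 8770.1 × 1.0289 ≈ 9023.4 m/s.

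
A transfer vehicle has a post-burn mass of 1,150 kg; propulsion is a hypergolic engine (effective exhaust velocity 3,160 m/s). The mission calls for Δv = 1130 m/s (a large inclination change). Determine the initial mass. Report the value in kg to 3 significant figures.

By the Tsiolkovsky rocket equation, m₀/m_f = exp(Δv / v_e) = exp(1130 / 3160.0) = exp(0.3576) = 1.4299.
m₀ = m_f × 1.4299 = 1,150 × 1.4299 = 1,644.39 kg.

initial mass ≈ 1640 kg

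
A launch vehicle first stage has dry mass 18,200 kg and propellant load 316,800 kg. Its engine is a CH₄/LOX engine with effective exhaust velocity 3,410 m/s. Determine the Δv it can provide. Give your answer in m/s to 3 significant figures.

Δv ≈ 9930 m/s

m₀ = m_dry + m_prop = 18,200 + 316,800 = 335,000 kg.
Δv = v_e · ln(m₀/m_f) = 3410.0 × ln(18.41) = 3410.0 × 2.9127 ≈ 9932.3 m/s.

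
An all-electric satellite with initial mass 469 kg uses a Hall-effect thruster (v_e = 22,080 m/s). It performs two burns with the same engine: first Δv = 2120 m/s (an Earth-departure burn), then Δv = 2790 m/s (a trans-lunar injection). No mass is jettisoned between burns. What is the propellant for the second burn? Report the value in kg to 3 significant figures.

After the first burn: m = 469 × exp(−2120/22080.0) = 469 × 0.90845 = 426.063 kg.
After the second burn: m = 426.063 × exp(−2790/22080.0) = 426.063 × 0.88130 = 375.489 kg.
Second-burn propellant = 426.063 − 375.489 = 50.574 kg.

propellant for the second burn ≈ 50.6 kg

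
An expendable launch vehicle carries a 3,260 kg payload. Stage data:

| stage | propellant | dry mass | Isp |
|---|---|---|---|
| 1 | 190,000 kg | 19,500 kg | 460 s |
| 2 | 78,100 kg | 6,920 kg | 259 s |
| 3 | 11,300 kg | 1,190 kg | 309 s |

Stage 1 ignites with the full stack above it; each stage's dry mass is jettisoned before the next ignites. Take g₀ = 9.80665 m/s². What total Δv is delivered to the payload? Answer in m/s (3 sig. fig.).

Δv ≈ 11900 m/s

Ignition mass of stage 1 = 190,000+19,500 + 78,100+6,920 + 11,300+1,190 + 3,260 = 310,270 kg.
Stage 1: m₀ = 310,270 kg, m_f = 310,270 − 190,000 = 120,270 kg; Δv = 460×9.80665×ln(2.58) = 4511.1×0.9477 ≈ 4275 m/s.
Stage 2: m₀ = 100,770 kg, m_f = 100,770 − 78,100 = 22,670 kg; Δv = 259×9.80665×ln(4.445) = 2539.9×1.4918 ≈ 3789 m/s.
Stage 3: m₀ = 15,750 kg, m_f = 15,750 − 11,300 = 4,450 kg; Δv = 309×9.80665×ln(3.539) = 3030.3×1.2639 ≈ 3830 m/s.
Total Δv = 4275 + 3789 + 3830 = 11894 m/s.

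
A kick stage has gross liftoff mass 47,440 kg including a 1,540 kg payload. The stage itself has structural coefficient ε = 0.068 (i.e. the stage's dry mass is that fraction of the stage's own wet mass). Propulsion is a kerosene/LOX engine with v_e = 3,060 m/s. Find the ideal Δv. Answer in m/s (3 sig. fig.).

Stage wet mass = m₀ − payload = 47,440 − 1,540 = 45,900 kg.
Stage dry mass = ε × stage wet mass = 0.068 × 45,900 = 3,121.2 kg.
Burnout mass m_f = stage dry + payload = 3,121.2 + 1,540 = 4,661.2 kg.
Δv = v_e · ln(47,440/4,661.2) = 3060.0 × ln(10.18) = 3060.0 × 2.3202 ≈ 7100 m/s.

Δv ≈ 7100 m/s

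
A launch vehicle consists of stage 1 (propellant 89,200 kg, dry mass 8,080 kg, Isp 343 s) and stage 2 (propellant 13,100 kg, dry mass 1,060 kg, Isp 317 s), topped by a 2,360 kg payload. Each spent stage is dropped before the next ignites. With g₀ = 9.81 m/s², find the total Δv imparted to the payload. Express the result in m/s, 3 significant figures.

Δv ≈ 10100 m/s

Ignition mass of stage 1 = 89,200+8,080 + 13,100+1,060 + 2,360 = 113,800 kg.
Stage 1: m₀ = 113,800 kg, m_f = 113,800 − 89,200 = 24,600 kg; Δv = 343×9.81×ln(4.626) = 3364.8×1.5317 ≈ 5154 m/s.
Stage 2: m₀ = 16,520 kg, m_f = 16,520 − 13,100 = 3,420 kg; Δv = 317×9.81×ln(4.83) = 3109.8×1.5749 ≈ 4898 m/s.
Total Δv = 5154 + 4898 = 10052 m/s.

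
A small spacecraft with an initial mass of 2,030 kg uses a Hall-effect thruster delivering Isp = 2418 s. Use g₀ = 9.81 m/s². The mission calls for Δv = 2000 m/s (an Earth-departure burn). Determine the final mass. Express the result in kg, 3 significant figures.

final mass ≈ 1870 kg

v_e = Isp · g₀ = 2418 × 9.81 = 23720.6 m/s.
By the Tsiolkovsky rocket equation, m₀/m_f = exp(Δv / v_e) = exp(2000 / 23720.6) = exp(0.0843) = 1.0880.
m_f = m₀ / 1.0880 = 2,030 / 1.0880 = 1,865.81 kg.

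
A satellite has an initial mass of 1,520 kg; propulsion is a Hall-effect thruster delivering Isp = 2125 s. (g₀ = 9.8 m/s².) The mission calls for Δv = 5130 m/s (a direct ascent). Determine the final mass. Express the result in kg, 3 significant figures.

v_e = Isp · g₀ = 2125 × 9.8 = 20825.0 m/s.
m₀/m_f = exp(Δv / v_e) = exp(5130 / 20825.0) = exp(0.2463) = 1.2793.
m_f = m₀ / 1.2793 = 1,520 / 1.2793 = 1,188.15 kg.

final mass ≈ 1190 kg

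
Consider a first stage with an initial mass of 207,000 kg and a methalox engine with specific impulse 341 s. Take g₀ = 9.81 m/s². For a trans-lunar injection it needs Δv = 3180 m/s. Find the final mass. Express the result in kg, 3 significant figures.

final mass ≈ 80000 kg

v_e = Isp · g₀ = 341 × 9.81 = 3345.2 m/s.
m₀/m_f = exp(Δv / v_e) = exp(3180 / 3345.2) = exp(0.9506) = 2.5873.
m_f = m₀ / 2.5873 = 207,000 / 2.5873 = 80,006.2 kg.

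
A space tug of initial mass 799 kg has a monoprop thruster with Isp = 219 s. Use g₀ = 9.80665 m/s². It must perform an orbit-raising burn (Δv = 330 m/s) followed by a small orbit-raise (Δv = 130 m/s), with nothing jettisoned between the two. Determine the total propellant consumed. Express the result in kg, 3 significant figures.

total propellant consumed ≈ 154 kg

v_e = Isp · g₀ = 219 × 9.80665 = 2147.7 m/s.
After the first burn: m = 799 × exp(−330/2147.7) = 799 × 0.85757 = 685.198 kg.
After the second burn: m = 685.198 × exp(−130/2147.7) = 685.198 × 0.94126 = 644.949 kg.
Total propellant = m₀ − m_final = 799 − 644.949 = 154.051 kg.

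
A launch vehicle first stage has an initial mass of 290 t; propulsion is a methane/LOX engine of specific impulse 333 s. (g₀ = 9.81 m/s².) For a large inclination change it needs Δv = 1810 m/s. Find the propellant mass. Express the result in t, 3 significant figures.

v_e = Isp · g₀ = 333 × 9.81 = 3266.7 m/s.
m₀/m_f = exp(Δv / v_e) = exp(1810 / 3266.7) = exp(0.5541) = 1.7403.
m_f = 290 / 1.7403 = 166.638 t, so propellant = m₀ − m_f = 290 − 166.638 = 123.362 t.

propellant mass ≈ 123 t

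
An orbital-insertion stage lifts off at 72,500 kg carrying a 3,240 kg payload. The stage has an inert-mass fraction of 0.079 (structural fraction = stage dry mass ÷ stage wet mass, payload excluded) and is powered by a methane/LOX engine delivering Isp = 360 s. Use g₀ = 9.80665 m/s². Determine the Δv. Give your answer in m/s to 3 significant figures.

Stage wet mass = m₀ − payload = 72,500 − 3,240 = 69,260 kg.
Stage dry mass = ε × stage wet mass = 0.079 × 69,260 = 5,471.54 kg.
Burnout mass m_f = stage dry + payload = 5,471.54 + 3,240 = 8,711.54 kg.
v_e = Isp · g₀ = 360 × 9.80665 = 3530.4 m/s.
Δv = v_e · ln(72,500/8,711.54) = 3530.4 × ln(8.322) = 3530.4 × 2.1189 ≈ 7481 m/s.

Δv ≈ 7480 m/s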